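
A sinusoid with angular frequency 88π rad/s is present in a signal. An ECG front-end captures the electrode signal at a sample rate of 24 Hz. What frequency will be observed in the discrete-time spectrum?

4 Hz

ω = 88π rad/s → f = ω/(2π) = 44 Hz.
44 Hz mod fs = 20 Hz.
20 Hz > fs/2 = 12 Hz, folds to fs − 20 Hz = 4 Hz.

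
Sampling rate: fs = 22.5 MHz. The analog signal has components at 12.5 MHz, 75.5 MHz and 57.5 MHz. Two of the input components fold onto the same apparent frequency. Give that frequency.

10 MHz

fs/2 = 11.25 MHz.
12.5 MHz > fs/2 = 11.25 MHz, folds to fs − 12.5 MHz = 10 MHz.
75.5 MHz mod fs = 8 MHz.
8 MHz ≤ fs/2 = 11.25 MHz, appears at 8 MHz.
57.5 MHz mod fs = 12.5 MHz.
12.5 MHz > fs/2 = 11.25 MHz, folds to fs − 12.5 MHz = 10 MHz.
12.5 MHz and 57.5 MHz both map to 10 MHz.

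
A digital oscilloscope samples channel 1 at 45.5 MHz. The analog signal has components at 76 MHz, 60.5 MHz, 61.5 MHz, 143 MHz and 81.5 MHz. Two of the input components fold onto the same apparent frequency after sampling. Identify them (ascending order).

60.5 MHz, 76 MHz

fs/2 = 22.75 MHz.
76 MHz mod fs = 30.5 MHz.
30.5 MHz > fs/2 = 22.75 MHz, folds to fs − 30.5 MHz = 15 MHz.
60.5 MHz mod fs = 15 MHz.
15 MHz ≤ fs/2 = 22.75 MHz, appears at 15 MHz.
61.5 MHz mod fs = 16 MHz.
16 MHz ≤ fs/2 = 22.75 MHz, appears at 16 MHz.
143 MHz mod fs = 6.5 MHz.
6.5 MHz ≤ fs/2 = 22.75 MHz, appears at 6.5 MHz.
81.5 MHz mod fs = 36 MHz.
36 MHz > fs/2 = 22.75 MHz, folds to fs − 36 MHz = 9.5 MHz.
60.5 MHz and 76 MHz both map to 15 MHz.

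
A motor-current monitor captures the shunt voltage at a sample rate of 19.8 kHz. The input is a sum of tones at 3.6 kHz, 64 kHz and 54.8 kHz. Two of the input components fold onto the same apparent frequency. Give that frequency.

4.6 kHz

fs/2 = 9.9 kHz.
3.6 kHz ≤ fs/2 = 9.9 kHz, passes unchanged.
64 kHz mod fs = 4.6 kHz.
4.6 kHz ≤ fs/2 = 9.9 kHz, appears at 4.6 kHz.
54.8 kHz mod fs = 15.2 kHz.
15.2 kHz > fs/2 = 9.9 kHz, folds to fs − 15.2 kHz = 4.6 kHz.
54.8 kHz and 64 kHz both map to 4.6 kHz.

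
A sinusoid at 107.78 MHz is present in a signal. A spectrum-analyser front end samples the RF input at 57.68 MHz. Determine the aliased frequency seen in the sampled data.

107.78 MHz mod fs = 50.1 MHz.
50.1 MHz > fs/2 = 28.84 MHz, folds to fs − 50.1 MHz = 7.58 MHz.

7.58 MHz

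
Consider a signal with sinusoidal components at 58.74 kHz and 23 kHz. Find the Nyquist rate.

Highest-frequency component: 58.74 kHz.
Nyquist rate = 2 × 58.74 kHz = 117.48 kHz.

117.48 kHz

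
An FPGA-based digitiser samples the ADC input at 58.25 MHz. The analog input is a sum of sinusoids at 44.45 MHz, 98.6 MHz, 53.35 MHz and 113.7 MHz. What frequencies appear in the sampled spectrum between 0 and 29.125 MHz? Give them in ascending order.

2.8 MHz, 4.9 MHz, 13.8 MHz, 17.9 MHz

fs/2 = 29.125 MHz.
44.45 MHz > fs/2 = 29.125 MHz, folds to fs − 44.45 MHz = 13.8 MHz.
98.6 MHz mod fs = 40.35 MHz.
40.35 MHz > fs/2 = 29.125 MHz, folds to fs − 40.35 MHz = 17.9 MHz.
53.35 MHz > fs/2 = 29.125 MHz, folds to fs − 53.35 MHz = 4.9 MHz.
113.7 MHz mod fs = 55.45 MHz.
55.45 MHz > fs/2 = 29.125 MHz, folds to fs − 55.45 MHz = 2.8 MHz.
Distinct values: {2.8 MHz, 4.9 MHz, 13.8 MHz, 17.9 MHz}.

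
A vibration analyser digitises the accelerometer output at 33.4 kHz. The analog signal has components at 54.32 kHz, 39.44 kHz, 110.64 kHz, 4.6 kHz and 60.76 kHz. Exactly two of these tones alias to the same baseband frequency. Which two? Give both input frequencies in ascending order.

39.44 kHz, 60.76 kHz

fs/2 = 16.7 kHz.
54.32 kHz mod fs = 20.92 kHz.
20.92 kHz > fs/2 = 16.7 kHz, folds to fs − 20.92 kHz = 12.48 kHz.
39.44 kHz mod fs = 6.04 kHz.
6.04 kHz ≤ fs/2 = 16.7 kHz, appears at 6.04 kHz.
110.64 kHz mod fs = 10.44 kHz.
10.44 kHz ≤ fs/2 = 16.7 kHz, appears at 10.44 kHz.
4.6 kHz ≤ fs/2 = 16.7 kHz, passes unchanged.
60.76 kHz mod fs = 27.36 kHz.
27.36 kHz > fs/2 = 16.7 kHz, folds to fs − 27.36 kHz = 6.04 kHz.
39.44 kHz and 60.76 kHz both map to 6.04 kHz.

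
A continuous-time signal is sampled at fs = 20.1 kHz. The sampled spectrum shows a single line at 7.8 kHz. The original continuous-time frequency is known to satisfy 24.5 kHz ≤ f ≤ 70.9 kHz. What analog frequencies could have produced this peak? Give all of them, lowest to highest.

27.9 kHz, 32.4 kHz, 48 kHz, 52.5 kHz, 68.1 kHz

Frequencies that alias to 7.8 kHz are k·fs ± 7.8 kHz for integer k ≥ 0.
k=0: 7.8 kHz.
k=1: 12.3 kHz, 27.9 kHz.
k=2: 32.4 kHz, 48 kHz.
k=3: 52.5 kHz, 68.1 kHz.
k=4: 72.6 kHz, 88.2 kHz.
Within [24.5 kHz, 70.9 kHz]: 27.9 kHz, 32.4 kHz, 48 kHz, 52.5 kHz, 68.1 kHz.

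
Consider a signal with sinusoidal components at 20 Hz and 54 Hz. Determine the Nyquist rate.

Highest-frequency component: 54 Hz.
Nyquist rate = 2 × 54 Hz = 108 Hz.

108 Hz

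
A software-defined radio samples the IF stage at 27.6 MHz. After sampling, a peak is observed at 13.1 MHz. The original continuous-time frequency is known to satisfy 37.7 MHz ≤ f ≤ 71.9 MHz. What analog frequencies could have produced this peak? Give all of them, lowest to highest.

40.7 MHz, 42.1 MHz, 68.3 MHz, 69.7 MHz

Frequencies that alias to 13.1 MHz are k·fs ± 13.1 MHz for integer k ≥ 0.
k=0: 13.1 MHz.
k=1: 14.5 MHz, 40.7 MHz.
k=2: 42.1 MHz, 68.3 MHz.
k=3: 69.7 MHz, 95.9 MHz.
k=4: 97.3 MHz, 123.5 MHz.
Within [37.7 MHz, 71.9 MHz]: 40.7 MHz, 42.1 MHz, 68.3 MHz, 69.7 MHz.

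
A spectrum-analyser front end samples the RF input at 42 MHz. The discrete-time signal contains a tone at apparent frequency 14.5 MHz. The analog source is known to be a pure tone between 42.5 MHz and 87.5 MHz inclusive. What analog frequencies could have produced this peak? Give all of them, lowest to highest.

Frequencies that alias to 14.5 MHz are k·fs ± 14.5 MHz for integer k ≥ 0.
k=0: 14.5 MHz.
k=1: 27.5 MHz, 56.5 MHz.
k=2: 69.5 MHz, 98.5 MHz.
k=3: 111.5 MHz, 140.5 MHz.
Within [42.5 MHz, 87.5 MHz]: 56.5 MHz, 69.5 MHz.

56.5 MHz, 69.5 MHz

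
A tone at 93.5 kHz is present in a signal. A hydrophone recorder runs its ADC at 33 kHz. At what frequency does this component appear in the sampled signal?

93.5 kHz mod fs = 27.5 kHz.
27.5 kHz > fs/2 = 16.5 kHz, folds to fs − 27.5 kHz = 5.5 kHz.

5.5 kHz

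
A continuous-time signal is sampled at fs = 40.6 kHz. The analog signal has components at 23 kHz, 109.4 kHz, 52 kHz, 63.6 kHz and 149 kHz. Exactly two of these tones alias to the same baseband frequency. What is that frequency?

fs/2 = 20.3 kHz.
23 kHz > fs/2 = 20.3 kHz, folds to fs − 23 kHz = 17.6 kHz.
109.4 kHz mod fs = 28.2 kHz.
28.2 kHz > fs/2 = 20.3 kHz, folds to fs − 28.2 kHz = 12.4 kHz.
52 kHz mod fs = 11.4 kHz.
11.4 kHz ≤ fs/2 = 20.3 kHz, appears at 11.4 kHz.
63.6 kHz mod fs = 23 kHz.
23 kHz > fs/2 = 20.3 kHz, folds to fs − 23 kHz = 17.6 kHz.
149 kHz mod fs = 27.2 kHz.
27.2 kHz > fs/2 = 20.3 kHz, folds to fs − 27.2 kHz = 13.4 kHz.
23 kHz and 63.6 kHz both map to 17.6 kHz.

17.6 kHz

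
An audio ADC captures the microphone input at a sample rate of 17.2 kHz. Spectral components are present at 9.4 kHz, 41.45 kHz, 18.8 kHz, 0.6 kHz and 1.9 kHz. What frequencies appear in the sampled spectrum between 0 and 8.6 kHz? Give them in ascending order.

fs/2 = 8.6 kHz.
9.4 kHz > fs/2 = 8.6 kHz, folds to fs − 9.4 kHz = 7.8 kHz.
41.45 kHz mod fs = 7.05 kHz.
7.05 kHz ≤ fs/2 = 8.6 kHz, appears at 7.05 kHz.
18.8 kHz mod fs = 1.6 kHz.
1.6 kHz ≤ fs/2 = 8.6 kHz, appears at 1.6 kHz.
0.6 kHz ≤ fs/2 = 8.6 kHz, passes unchanged.
1.9 kHz ≤ fs/2 = 8.6 kHz, passes unchanged.
Distinct values: {0.6 kHz, 1.6 kHz, 1.9 kHz, 7.05 kHz, 7.8 kHz}.

0.6 kHz, 1.6 kHz, 1.9 kHz, 7.05 kHz, 7.8 kHz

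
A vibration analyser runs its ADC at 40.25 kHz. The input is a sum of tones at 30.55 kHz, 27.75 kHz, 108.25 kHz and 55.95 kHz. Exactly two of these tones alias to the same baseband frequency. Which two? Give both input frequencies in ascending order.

27.75 kHz, 108.25 kHz

fs/2 = 20.125 kHz.
30.55 kHz > fs/2 = 20.125 kHz, folds to fs − 30.55 kHz = 9.7 kHz.
27.75 kHz > fs/2 = 20.125 kHz, folds to fs − 27.75 kHz = 12.5 kHz.
108.25 kHz mod fs = 27.75 kHz.
27.75 kHz > fs/2 = 20.125 kHz, folds to fs − 27.75 kHz = 12.5 kHz.
55.95 kHz mod fs = 15.7 kHz.
15.7 kHz ≤ fs/2 = 20.125 kHz, appears at 15.7 kHz.
27.75 kHz and 108.25 kHz both map to 12.5 kHz.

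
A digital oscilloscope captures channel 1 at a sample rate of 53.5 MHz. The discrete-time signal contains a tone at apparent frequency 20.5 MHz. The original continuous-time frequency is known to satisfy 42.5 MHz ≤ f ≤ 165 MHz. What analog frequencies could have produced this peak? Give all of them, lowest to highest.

74 MHz, 86.5 MHz, 127.5 MHz, 140 MHz

Frequencies that alias to 20.5 MHz are k·fs ± 20.5 MHz for integer k ≥ 0.
k=0: 20.5 MHz.
k=1: 33 MHz, 74 MHz.
k=2: 86.5 MHz, 127.5 MHz.
k=3: 140 MHz, 181 MHz.
k=4: 193.5 MHz, 234.5 MHz.
Within [42.5 MHz, 165 MHz]: 74 MHz, 86.5 MHz, 127.5 MHz, 140 MHz.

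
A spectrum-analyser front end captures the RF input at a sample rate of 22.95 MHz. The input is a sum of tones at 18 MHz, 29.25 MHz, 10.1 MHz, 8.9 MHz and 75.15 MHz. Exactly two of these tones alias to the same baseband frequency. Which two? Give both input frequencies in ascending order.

fs/2 = 11.475 MHz.
18 MHz > fs/2 = 11.475 MHz, folds to fs − 18 MHz = 4.95 MHz.
29.25 MHz mod fs = 6.3 MHz.
6.3 MHz ≤ fs/2 = 11.475 MHz, appears at 6.3 MHz.
10.1 MHz ≤ fs/2 = 11.475 MHz, passes unchanged.
8.9 MHz ≤ fs/2 = 11.475 MHz, passes unchanged.
75.15 MHz mod fs = 6.3 MHz.
6.3 MHz ≤ fs/2 = 11.475 MHz, appears at 6.3 MHz.
29.25 MHz and 75.15 MHz both map to 6.3 MHz.

29.25 MHz, 75.15 MHz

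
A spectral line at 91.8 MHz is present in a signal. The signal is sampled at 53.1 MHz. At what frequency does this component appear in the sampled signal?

14.4 MHz

91.8 MHz mod fs = 38.7 MHz.
38.7 MHz > fs/2 = 26.55 MHz, folds to fs − 38.7 MHz = 14.4 MHz.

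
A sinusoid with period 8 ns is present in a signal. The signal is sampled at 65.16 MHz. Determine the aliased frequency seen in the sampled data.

T = 8 ns → f = 1/T = 125 MHz.
125 MHz mod fs = 59.84 MHz.
59.84 MHz > fs/2 = 32.58 MHz, folds to fs − 59.84 MHz = 5.32 MHz.

5.32 MHz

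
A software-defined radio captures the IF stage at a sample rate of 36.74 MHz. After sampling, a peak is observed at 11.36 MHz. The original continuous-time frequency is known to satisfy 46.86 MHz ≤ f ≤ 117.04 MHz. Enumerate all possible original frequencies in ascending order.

48.1 MHz, 62.12 MHz, 84.84 MHz, 98.86 MHz

Frequencies that alias to 11.36 MHz are k·fs ± 11.36 MHz for integer k ≥ 0.
k=0: 11.36 MHz.
k=1: 25.38 MHz, 48.1 MHz.
k=2: 62.12 MHz, 84.84 MHz.
k=3: 98.86 MHz, 121.58 MHz.
k=4: 135.6 MHz, 158.32 MHz.
Within [46.86 MHz, 117.04 MHz]: 48.1 MHz, 62.12 MHz, 84.84 MHz, 98.86 MHz.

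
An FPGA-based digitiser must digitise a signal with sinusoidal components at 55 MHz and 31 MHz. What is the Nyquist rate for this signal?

Highest-frequency component: 55 MHz.
Nyquist rate = 2 × 55 MHz = 110 MHz.

110 MHz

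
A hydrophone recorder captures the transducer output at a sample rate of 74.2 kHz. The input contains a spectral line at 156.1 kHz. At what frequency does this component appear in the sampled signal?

7.7 kHz

156.1 kHz mod fs = 7.7 kHz.
7.7 kHz ≤ fs/2 = 37.1 kHz, appears at 7.7 kHz.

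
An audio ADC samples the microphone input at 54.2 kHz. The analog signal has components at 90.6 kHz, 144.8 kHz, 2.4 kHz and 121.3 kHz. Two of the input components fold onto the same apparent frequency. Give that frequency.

17.8 kHz

fs/2 = 27.1 kHz.
90.6 kHz mod fs = 36.4 kHz.
36.4 kHz > fs/2 = 27.1 kHz, folds to fs − 36.4 kHz = 17.8 kHz.
144.8 kHz mod fs = 36.4 kHz.
36.4 kHz > fs/2 = 27.1 kHz, folds to fs − 36.4 kHz = 17.8 kHz.
2.4 kHz ≤ fs/2 = 27.1 kHz, passes unchanged.
121.3 kHz mod fs = 12.9 kHz.
12.9 kHz ≤ fs/2 = 27.1 kHz, appears at 12.9 kHz.
90.6 kHz and 144.8 kHz both map to 17.8 kHz.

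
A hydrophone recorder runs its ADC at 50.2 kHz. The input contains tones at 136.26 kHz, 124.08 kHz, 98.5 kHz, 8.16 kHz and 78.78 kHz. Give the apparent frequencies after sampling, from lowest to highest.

1.9 kHz, 8.16 kHz, 14.34 kHz, 21.62 kHz, 23.68 kHz

fs/2 = 25.1 kHz.
136.26 kHz mod fs = 35.86 kHz.
35.86 kHz > fs/2 = 25.1 kHz, folds to fs − 35.86 kHz = 14.34 kHz.
124.08 kHz mod fs = 23.68 kHz.
23.68 kHz ≤ fs/2 = 25.1 kHz, appears at 23.68 kHz.
98.5 kHz mod fs = 48.3 kHz.
48.3 kHz > fs/2 = 25.1 kHz, folds to fs − 48.3 kHz = 1.9 kHz.
8.16 kHz ≤ fs/2 = 25.1 kHz, passes unchanged.
78.78 kHz mod fs = 28.58 kHz.
28.58 kHz > fs/2 = 25.1 kHz, folds to fs − 28.58 kHz = 21.62 kHz.
Distinct values: {1.9 kHz, 8.16 kHz, 14.34 kHz, 21.62 kHz, 23.68 kHz}.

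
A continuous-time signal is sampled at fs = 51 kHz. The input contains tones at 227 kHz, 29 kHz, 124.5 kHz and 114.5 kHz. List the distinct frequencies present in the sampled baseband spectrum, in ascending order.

fs/2 = 25.5 kHz.
227 kHz mod fs = 23 kHz.
23 kHz ≤ fs/2 = 25.5 kHz, appears at 23 kHz.
29 kHz > fs/2 = 25.5 kHz, folds to fs − 29 kHz = 22 kHz.
124.5 kHz mod fs = 22.5 kHz.
22.5 kHz ≤ fs/2 = 25.5 kHz, appears at 22.5 kHz.
114.5 kHz mod fs = 12.5 kHz.
12.5 kHz ≤ fs/2 = 25.5 kHz, appears at 12.5 kHz.
Distinct values: {12.5 kHz, 22 kHz, 22.5 kHz, 23 kHz}.

12.5 kHz, 22 kHz, 22.5 kHz, 23 kHz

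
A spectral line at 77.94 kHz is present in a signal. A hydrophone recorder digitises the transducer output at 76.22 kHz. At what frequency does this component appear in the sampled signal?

77.94 kHz mod fs = 1.72 kHz.
1.72 kHz ≤ fs/2 = 38.11 kHz, appears at 1.72 kHz.

1.72 kHz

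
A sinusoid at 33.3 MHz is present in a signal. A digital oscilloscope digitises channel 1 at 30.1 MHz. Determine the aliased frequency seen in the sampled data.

33.3 MHz mod fs = 3.2 MHz.
3.2 MHz ≤ fs/2 = 15.05 MHz, appears at 3.2 MHz.

3.2 MHz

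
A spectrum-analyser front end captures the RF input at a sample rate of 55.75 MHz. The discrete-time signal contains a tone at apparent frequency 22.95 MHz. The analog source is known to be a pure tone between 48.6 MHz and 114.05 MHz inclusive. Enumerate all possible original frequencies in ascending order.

78.7 MHz, 88.55 MHz

Frequencies that alias to 22.95 MHz are k·fs ± 22.95 MHz for integer k ≥ 0.
k=0: 22.95 MHz.
k=1: 32.8 MHz, 78.7 MHz.
k=2: 88.55 MHz, 134.45 MHz.
k=3: 144.3 MHz, 190.2 MHz.
Within [48.6 MHz, 114.05 MHz]: 78.7 MHz, 88.55 MHz.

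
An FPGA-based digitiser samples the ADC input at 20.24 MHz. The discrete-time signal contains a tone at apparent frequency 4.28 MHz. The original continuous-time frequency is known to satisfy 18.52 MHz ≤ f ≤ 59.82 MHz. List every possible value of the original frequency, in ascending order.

Frequencies that alias to 4.28 MHz are k·fs ± 4.28 MHz for integer k ≥ 0.
k=0: 4.28 MHz.
k=1: 15.96 MHz, 24.52 MHz.
k=2: 36.2 MHz, 44.76 MHz.
k=3: 56.44 MHz, 65 MHz.
k=4: 76.68 MHz, 85.24 MHz.
Within [18.52 MHz, 59.82 MHz]: 24.52 MHz, 36.2 MHz, 44.76 MHz, 56.44 MHz.

24.52 MHz, 36.2 MHz, 44.76 MHz, 56.44 MHz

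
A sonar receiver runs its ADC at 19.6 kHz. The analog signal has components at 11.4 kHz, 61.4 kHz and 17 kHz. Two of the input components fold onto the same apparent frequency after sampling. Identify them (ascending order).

fs/2 = 9.8 kHz.
11.4 kHz > fs/2 = 9.8 kHz, folds to fs − 11.4 kHz = 8.2 kHz.
61.4 kHz mod fs = 2.6 kHz.
2.6 kHz ≤ fs/2 = 9.8 kHz, appears at 2.6 kHz.
17 kHz > fs/2 = 9.8 kHz, folds to fs − 17 kHz = 2.6 kHz.
17 kHz and 61.4 kHz both map to 2.6 kHz.

17 kHz, 61.4 kHz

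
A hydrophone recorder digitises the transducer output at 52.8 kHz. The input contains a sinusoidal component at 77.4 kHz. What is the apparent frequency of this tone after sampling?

24.6 kHz

77.4 kHz mod fs = 24.6 kHz.
24.6 kHz ≤ fs/2 = 26.4 kHz, appears at 24.6 kHz.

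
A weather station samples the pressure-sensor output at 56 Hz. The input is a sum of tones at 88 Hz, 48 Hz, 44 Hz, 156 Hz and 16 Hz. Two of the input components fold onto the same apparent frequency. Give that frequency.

12 Hz

fs/2 = 28 Hz.
88 Hz mod fs = 32 Hz.
32 Hz > fs/2 = 28 Hz, folds to fs − 32 Hz = 24 Hz.
48 Hz > fs/2 = 28 Hz, folds to fs − 48 Hz = 8 Hz.
44 Hz > fs/2 = 28 Hz, folds to fs − 44 Hz = 12 Hz.
156 Hz mod fs = 44 Hz.
44 Hz > fs/2 = 28 Hz, folds to fs − 44 Hz = 12 Hz.
16 Hz ≤ fs/2 = 28 Hz, passes unchanged.
44 Hz and 156 Hz both map to 12 Hz.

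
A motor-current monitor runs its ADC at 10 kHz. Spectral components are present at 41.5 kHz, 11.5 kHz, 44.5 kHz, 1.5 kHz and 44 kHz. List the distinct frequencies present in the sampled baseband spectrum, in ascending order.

fs/2 = 5 kHz.
41.5 kHz mod fs = 1.5 kHz.
1.5 kHz ≤ fs/2 = 5 kHz, appears at 1.5 kHz.
11.5 kHz mod fs = 1.5 kHz.
1.5 kHz ≤ fs/2 = 5 kHz, appears at 1.5 kHz.
44.5 kHz mod fs = 4.5 kHz.
4.5 kHz ≤ fs/2 = 5 kHz, appears at 4.5 kHz.
1.5 kHz ≤ fs/2 = 5 kHz, passes unchanged.
44 kHz mod fs = 4 kHz.
4 kHz ≤ fs/2 = 5 kHz, appears at 4 kHz.
Distinct values: {1.5 kHz, 4 kHz, 4.5 kHz}.

1.5 kHz, 4 kHz, 4.5 kHz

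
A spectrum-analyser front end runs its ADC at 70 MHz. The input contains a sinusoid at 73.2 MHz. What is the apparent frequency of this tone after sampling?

73.2 MHz mod fs = 3.2 MHz.
3.2 MHz ≤ fs/2 = 35 MHz, appears at 3.2 MHz.

3.2 MHz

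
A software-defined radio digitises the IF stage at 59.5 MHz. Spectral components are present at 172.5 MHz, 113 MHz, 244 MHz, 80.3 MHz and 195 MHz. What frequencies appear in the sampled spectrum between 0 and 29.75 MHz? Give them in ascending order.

fs/2 = 29.75 MHz.
172.5 MHz mod fs = 53.5 MHz.
53.5 MHz > fs/2 = 29.75 MHz, folds to fs − 53.5 MHz = 6 MHz.
113 MHz mod fs = 53.5 MHz.
53.5 MHz > fs/2 = 29.75 MHz, folds to fs − 53.5 MHz = 6 MHz.
244 MHz mod fs = 6 MHz.
6 MHz ≤ fs/2 = 29.75 MHz, appears at 6 MHz.
80.3 MHz mod fs = 20.8 MHz.
20.8 MHz ≤ fs/2 = 29.75 MHz, appears at 20.8 MHz.
195 MHz mod fs = 16.5 MHz.
16.5 MHz ≤ fs/2 = 29.75 MHz, appears at 16.5 MHz.
Distinct values: {6 MHz, 16.5 MHz, 20.8 MHz}.

6 MHz, 16.5 MHz, 20.8 MHz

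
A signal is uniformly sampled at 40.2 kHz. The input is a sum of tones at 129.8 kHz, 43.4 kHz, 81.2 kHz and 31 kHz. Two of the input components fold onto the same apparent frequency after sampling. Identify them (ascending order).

31 kHz, 129.8 kHz

fs/2 = 20.1 kHz.
129.8 kHz mod fs = 9.2 kHz.
9.2 kHz ≤ fs/2 = 20.1 kHz, appears at 9.2 kHz.
43.4 kHz mod fs = 3.2 kHz.
3.2 kHz ≤ fs/2 = 20.1 kHz, appears at 3.2 kHz.
81.2 kHz mod fs = 0.8 kHz.
0.8 kHz ≤ fs/2 = 20.1 kHz, appears at 0.8 kHz.
31 kHz > fs/2 = 20.1 kHz, folds to fs − 31 kHz = 9.2 kHz.
31 kHz and 129.8 kHz both map to 9.2 kHz.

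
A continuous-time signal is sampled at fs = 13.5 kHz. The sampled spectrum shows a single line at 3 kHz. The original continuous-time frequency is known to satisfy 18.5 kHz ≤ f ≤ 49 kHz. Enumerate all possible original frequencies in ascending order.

Frequencies that alias to 3 kHz are k·fs ± 3 kHz for integer k ≥ 0.
k=0: 3 kHz.
k=1: 10.5 kHz, 16.5 kHz.
k=2: 24 kHz, 30 kHz.
k=3: 37.5 kHz, 43.5 kHz.
k=4: 51 kHz, 57 kHz.
Within [18.5 kHz, 49 kHz]: 24 kHz, 30 kHz, 37.5 kHz, 43.5 kHz.

24 kHz, 30 kHz, 37.5 kHz, 43.5 kHz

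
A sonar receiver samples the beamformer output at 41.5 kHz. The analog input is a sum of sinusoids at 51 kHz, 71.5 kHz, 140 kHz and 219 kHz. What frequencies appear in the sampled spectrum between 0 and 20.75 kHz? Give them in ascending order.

9.5 kHz, 11.5 kHz, 15.5 kHz

fs/2 = 20.75 kHz.
51 kHz mod fs = 9.5 kHz.
9.5 kHz ≤ fs/2 = 20.75 kHz, appears at 9.5 kHz.
71.5 kHz mod fs = 30 kHz.
30 kHz > fs/2 = 20.75 kHz, folds to fs − 30 kHz = 11.5 kHz.
140 kHz mod fs = 15.5 kHz.
15.5 kHz ≤ fs/2 = 20.75 kHz, appears at 15.5 kHz.
219 kHz mod fs = 11.5 kHz.
11.5 kHz ≤ fs/2 = 20.75 kHz, appears at 11.5 kHz.
Distinct values: {9.5 kHz, 11.5 kHz, 15.5 kHz}.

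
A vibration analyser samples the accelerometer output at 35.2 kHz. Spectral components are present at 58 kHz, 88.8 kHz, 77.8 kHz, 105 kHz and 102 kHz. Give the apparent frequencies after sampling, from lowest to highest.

0.6 kHz, 3.6 kHz, 7.4 kHz, 12.4 kHz, 16.8 kHz

fs/2 = 17.6 kHz.
58 kHz mod fs = 22.8 kHz.
22.8 kHz > fs/2 = 17.6 kHz, folds to fs − 22.8 kHz = 12.4 kHz.
88.8 kHz mod fs = 18.4 kHz.
18.4 kHz > fs/2 = 17.6 kHz, folds to fs − 18.4 kHz = 16.8 kHz.
77.8 kHz mod fs = 7.4 kHz.
7.4 kHz ≤ fs/2 = 17.6 kHz, appears at 7.4 kHz.
105 kHz mod fs = 34.6 kHz.
34.6 kHz > fs/2 = 17.6 kHz, folds to fs − 34.6 kHz = 0.6 kHz.
102 kHz mod fs = 31.6 kHz.
31.6 kHz > fs/2 = 17.6 kHz, folds to fs − 31.6 kHz = 3.6 kHz.
Distinct values: {0.6 kHz, 3.6 kHz, 7.4 kHz, 12.4 kHz, 16.8 kHz}.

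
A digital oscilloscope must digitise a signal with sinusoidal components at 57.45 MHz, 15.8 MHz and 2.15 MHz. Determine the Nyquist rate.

114.9 MHz

Highest-frequency component: 57.45 MHz.
Nyquist rate = 2 × 57.45 MHz = 114.9 MHz.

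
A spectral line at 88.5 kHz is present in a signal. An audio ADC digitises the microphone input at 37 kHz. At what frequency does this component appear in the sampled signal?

88.5 kHz mod fs = 14.5 kHz.
14.5 kHz ≤ fs/2 = 18.5 kHz, appears at 14.5 kHz.

14.5 kHz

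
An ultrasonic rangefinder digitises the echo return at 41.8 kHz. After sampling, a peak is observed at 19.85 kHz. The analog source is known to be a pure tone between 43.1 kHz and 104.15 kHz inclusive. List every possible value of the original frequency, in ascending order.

61.65 kHz, 63.75 kHz, 103.45 kHz

Frequencies that alias to 19.85 kHz are k·fs ± 19.85 kHz for integer k ≥ 0.
k=0: 19.85 kHz.
k=1: 21.95 kHz, 61.65 kHz.
k=2: 63.75 kHz, 103.45 kHz.
k=3: 105.55 kHz, 145.25 kHz.
Within [43.1 kHz, 104.15 kHz]: 61.65 kHz, 63.75 kHz, 103.45 kHz.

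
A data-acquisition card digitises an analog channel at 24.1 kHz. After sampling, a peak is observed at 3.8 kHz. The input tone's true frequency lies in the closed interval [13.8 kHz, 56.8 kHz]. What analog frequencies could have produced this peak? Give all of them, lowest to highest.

Frequencies that alias to 3.8 kHz are k·fs ± 3.8 kHz for integer k ≥ 0.
k=0: 3.8 kHz.
k=1: 20.3 kHz, 27.9 kHz.
k=2: 44.4 kHz, 52 kHz.
k=3: 68.5 kHz, 76.1 kHz.
Within [13.8 kHz, 56.8 kHz]: 20.3 kHz, 27.9 kHz, 44.4 kHz, 52 kHz.

20.3 kHz, 27.9 kHz, 44.4 kHz, 52 kHz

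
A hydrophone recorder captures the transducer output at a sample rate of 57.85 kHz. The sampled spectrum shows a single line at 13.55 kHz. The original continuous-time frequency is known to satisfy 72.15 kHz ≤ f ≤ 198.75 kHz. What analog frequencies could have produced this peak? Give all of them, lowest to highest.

102.15 kHz, 129.25 kHz, 160 kHz, 187.1 kHz

Frequencies that alias to 13.55 kHz are k·fs ± 13.55 kHz for integer k ≥ 0.
k=0: 13.55 kHz.
k=1: 44.3 kHz, 71.4 kHz.
k=2: 102.15 kHz, 129.25 kHz.
k=3: 160 kHz, 187.1 kHz.
k=4: 217.85 kHz, 244.95 kHz.
Within [72.15 kHz, 198.75 kHz]: 102.15 kHz, 129.25 kHz, 160 kHz, 187.1 kHz.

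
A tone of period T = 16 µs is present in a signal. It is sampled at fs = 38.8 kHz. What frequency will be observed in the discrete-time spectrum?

T = 16 µs → f = 1/T = 62.5 kHz.
62.5 kHz mod fs = 23.7 kHz.
23.7 kHz > fs/2 = 19.4 kHz, folds to fs − 23.7 kHz = 15.1 kHz.

15.1 kHz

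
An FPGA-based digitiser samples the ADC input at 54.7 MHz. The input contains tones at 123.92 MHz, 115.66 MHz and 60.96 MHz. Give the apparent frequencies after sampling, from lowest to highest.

fs/2 = 27.35 MHz.
123.92 MHz mod fs = 14.52 MHz.
14.52 MHz ≤ fs/2 = 27.35 MHz, appears at 14.52 MHz.
115.66 MHz mod fs = 6.26 MHz.
6.26 MHz ≤ fs/2 = 27.35 MHz, appears at 6.26 MHz.
60.96 MHz mod fs = 6.26 MHz.
6.26 MHz ≤ fs/2 = 27.35 MHz, appears at 6.26 MHz.
Distinct values: {6.26 MHz, 14.52 MHz}.

6.26 MHz, 14.52 MHz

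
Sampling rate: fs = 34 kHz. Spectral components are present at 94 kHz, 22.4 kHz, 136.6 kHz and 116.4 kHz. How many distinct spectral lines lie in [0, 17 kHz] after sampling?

fs/2 = 17 kHz.
94 kHz mod fs = 26 kHz.
26 kHz > fs/2 = 17 kHz, folds to fs − 26 kHz = 8 kHz.
22.4 kHz > fs/2 = 17 kHz, folds to fs − 22.4 kHz = 11.6 kHz.
136.6 kHz mod fs = 0.6 kHz.
0.6 kHz ≤ fs/2 = 17 kHz, appears at 0.6 kHz.
116.4 kHz mod fs = 14.4 kHz.
14.4 kHz ≤ fs/2 = 17 kHz, appears at 14.4 kHz.
Distinct values: {0.6 kHz, 8 kHz, 11.6 kHz, 14.4 kHz} → 4.

4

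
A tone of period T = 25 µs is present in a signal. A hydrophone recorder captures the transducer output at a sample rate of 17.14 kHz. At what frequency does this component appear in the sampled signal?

T = 25 µs → f = 1/T = 40 kHz.
40 kHz mod fs = 5.72 kHz.
5.72 kHz ≤ fs/2 = 8.57 kHz, appears at 5.72 kHz.

5.72 kHz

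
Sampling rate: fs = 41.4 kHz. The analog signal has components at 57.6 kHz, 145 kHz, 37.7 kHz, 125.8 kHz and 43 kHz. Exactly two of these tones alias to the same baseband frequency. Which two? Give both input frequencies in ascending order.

fs/2 = 20.7 kHz.
57.6 kHz mod fs = 16.2 kHz.
16.2 kHz ≤ fs/2 = 20.7 kHz, appears at 16.2 kHz.
145 kHz mod fs = 20.8 kHz.
20.8 kHz > fs/2 = 20.7 kHz, folds to fs − 20.8 kHz = 20.6 kHz.
37.7 kHz > fs/2 = 20.7 kHz, folds to fs − 37.7 kHz = 3.7 kHz.
125.8 kHz mod fs = 1.6 kHz.
1.6 kHz ≤ fs/2 = 20.7 kHz, appears at 1.6 kHz.
43 kHz mod fs = 1.6 kHz.
1.6 kHz ≤ fs/2 = 20.7 kHz, appears at 1.6 kHz.
43 kHz and 125.8 kHz both map to 1.6 kHz.

43 kHz, 125.8 kHz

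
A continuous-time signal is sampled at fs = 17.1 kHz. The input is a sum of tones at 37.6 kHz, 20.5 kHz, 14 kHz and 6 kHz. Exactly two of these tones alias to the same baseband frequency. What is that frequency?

3.4 kHz

fs/2 = 8.55 kHz.
37.6 kHz mod fs = 3.4 kHz.
3.4 kHz ≤ fs/2 = 8.55 kHz, appears at 3.4 kHz.
20.5 kHz mod fs = 3.4 kHz.
3.4 kHz ≤ fs/2 = 8.55 kHz, appears at 3.4 kHz.
14 kHz > fs/2 = 8.55 kHz, folds to fs − 14 kHz = 3.1 kHz.
6 kHz ≤ fs/2 = 8.55 kHz, passes unchanged.
20.5 kHz and 37.6 kHz both map to 3.4 kHz.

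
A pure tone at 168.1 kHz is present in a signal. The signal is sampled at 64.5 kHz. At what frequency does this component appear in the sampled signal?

25.4 kHz

168.1 kHz mod fs = 39.1 kHz.
39.1 kHz > fs/2 = 32.25 kHz, folds to fs − 39.1 kHz = 25.4 kHz.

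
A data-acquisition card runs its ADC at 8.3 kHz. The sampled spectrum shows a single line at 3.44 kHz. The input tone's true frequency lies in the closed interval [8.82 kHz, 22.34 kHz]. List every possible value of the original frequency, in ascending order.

11.74 kHz, 13.16 kHz, 20.04 kHz, 21.46 kHz

Frequencies that alias to 3.44 kHz are k·fs ± 3.44 kHz for integer k ≥ 0.
k=0: 3.44 kHz.
k=1: 4.86 kHz, 11.74 kHz.
k=2: 13.16 kHz, 20.04 kHz.
k=3: 21.46 kHz, 28.34 kHz.
k=4: 29.76 kHz, 36.64 kHz.
Within [8.82 kHz, 22.34 kHz]: 11.74 kHz, 13.16 kHz, 20.04 kHz, 21.46 kHz.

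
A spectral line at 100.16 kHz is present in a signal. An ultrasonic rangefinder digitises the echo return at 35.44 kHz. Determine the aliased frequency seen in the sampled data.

100.16 kHz mod fs = 29.28 kHz.
29.28 kHz > fs/2 = 17.72 kHz, folds to fs − 29.28 kHz = 6.16 kHz.

6.16 kHz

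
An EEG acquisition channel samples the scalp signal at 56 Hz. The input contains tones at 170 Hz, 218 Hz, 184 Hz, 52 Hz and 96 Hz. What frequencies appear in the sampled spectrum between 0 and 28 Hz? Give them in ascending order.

fs/2 = 28 Hz.
170 Hz mod fs = 2 Hz.
2 Hz ≤ fs/2 = 28 Hz, appears at 2 Hz.
218 Hz mod fs = 50 Hz.
50 Hz > fs/2 = 28 Hz, folds to fs − 50 Hz = 6 Hz.
184 Hz mod fs = 16 Hz.
16 Hz ≤ fs/2 = 28 Hz, appears at 16 Hz.
52 Hz > fs/2 = 28 Hz, folds to fs − 52 Hz = 4 Hz.
96 Hz mod fs = 40 Hz.
40 Hz > fs/2 = 28 Hz, folds to fs − 40 Hz = 16 Hz.
Distinct values: {2 Hz, 4 Hz, 6 Hz, 16 Hz}.

2 Hz, 4 Hz, 6 Hz, 16 Hz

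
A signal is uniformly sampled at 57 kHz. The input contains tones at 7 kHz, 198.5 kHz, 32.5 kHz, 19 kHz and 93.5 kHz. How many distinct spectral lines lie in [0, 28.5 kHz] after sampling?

5

fs/2 = 28.5 kHz.
7 kHz ≤ fs/2 = 28.5 kHz, passes unchanged.
198.5 kHz mod fs = 27.5 kHz.
27.5 kHz ≤ fs/2 = 28.5 kHz, appears at 27.5 kHz.
32.5 kHz > fs/2 = 28.5 kHz, folds to fs − 32.5 kHz = 24.5 kHz.
19 kHz ≤ fs/2 = 28.5 kHz, passes unchanged.
93.5 kHz mod fs = 36.5 kHz.
36.5 kHz > fs/2 = 28.5 kHz, folds to fs − 36.5 kHz = 20.5 kHz.
Distinct values: {7 kHz, 19 kHz, 20.5 kHz, 24.5 kHz, 27.5 kHz} → 5.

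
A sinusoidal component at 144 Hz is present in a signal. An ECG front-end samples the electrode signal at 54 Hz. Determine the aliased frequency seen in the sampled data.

144 Hz mod fs = 36 Hz.
36 Hz > fs/2 = 27 Hz, folds to fs − 36 Hz = 18 Hz.

18 Hz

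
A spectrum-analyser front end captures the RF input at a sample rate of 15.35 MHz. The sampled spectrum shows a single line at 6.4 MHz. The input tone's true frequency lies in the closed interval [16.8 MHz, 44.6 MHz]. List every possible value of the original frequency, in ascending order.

21.75 MHz, 24.3 MHz, 37.1 MHz, 39.65 MHz

Frequencies that alias to 6.4 MHz are k·fs ± 6.4 MHz for integer k ≥ 0.
k=0: 6.4 MHz.
k=1: 8.95 MHz, 21.75 MHz.
k=2: 24.3 MHz, 37.1 MHz.
k=3: 39.65 MHz, 52.45 MHz.
k=4: 55 MHz, 67.8 MHz.
Within [16.8 MHz, 44.6 MHz]: 21.75 MHz, 24.3 MHz, 37.1 MHz, 39.65 MHz.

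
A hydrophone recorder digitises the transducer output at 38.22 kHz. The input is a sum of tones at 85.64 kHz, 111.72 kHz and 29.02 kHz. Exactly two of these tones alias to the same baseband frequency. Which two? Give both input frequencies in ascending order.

fs/2 = 19.11 kHz.
85.64 kHz mod fs = 9.2 kHz.
9.2 kHz ≤ fs/2 = 19.11 kHz, appears at 9.2 kHz.
111.72 kHz mod fs = 35.28 kHz.
35.28 kHz > fs/2 = 19.11 kHz, folds to fs − 35.28 kHz = 2.94 kHz.
29.02 kHz > fs/2 = 19.11 kHz, folds to fs − 29.02 kHz = 9.2 kHz.
29.02 kHz and 85.64 kHz both map to 9.2 kHz.

29.02 kHz, 85.64 kHz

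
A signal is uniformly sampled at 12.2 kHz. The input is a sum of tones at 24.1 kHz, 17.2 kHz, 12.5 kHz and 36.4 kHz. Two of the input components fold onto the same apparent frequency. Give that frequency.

fs/2 = 6.1 kHz.
24.1 kHz mod fs = 11.9 kHz.
11.9 kHz > fs/2 = 6.1 kHz, folds to fs − 11.9 kHz = 0.3 kHz.
17.2 kHz mod fs = 5 kHz.
5 kHz ≤ fs/2 = 6.1 kHz, appears at 5 kHz.
12.5 kHz mod fs = 0.3 kHz.
0.3 kHz ≤ fs/2 = 6.1 kHz, appears at 0.3 kHz.
36.4 kHz mod fs = 12 kHz.
12 kHz > fs/2 = 6.1 kHz, folds to fs − 12 kHz = 0.2 kHz.
12.5 kHz and 24.1 kHz both map to 0.3 kHz.

0.3 kHz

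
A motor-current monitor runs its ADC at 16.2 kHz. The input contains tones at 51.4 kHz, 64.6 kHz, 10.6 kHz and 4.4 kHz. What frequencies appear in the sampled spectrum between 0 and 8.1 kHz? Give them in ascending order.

fs/2 = 8.1 kHz.
51.4 kHz mod fs = 2.8 kHz.
2.8 kHz ≤ fs/2 = 8.1 kHz, appears at 2.8 kHz.
64.6 kHz mod fs = 16 kHz.
16 kHz > fs/2 = 8.1 kHz, folds to fs − 16 kHz = 0.2 kHz.
10.6 kHz > fs/2 = 8.1 kHz, folds to fs − 10.6 kHz = 5.6 kHz.
4.4 kHz ≤ fs/2 = 8.1 kHz, passes unchanged.
Distinct values: {0.2 kHz, 2.8 kHz, 4.4 kHz, 5.6 kHz}.

0.2 kHz, 2.8 kHz, 4.4 kHz, 5.6 kHz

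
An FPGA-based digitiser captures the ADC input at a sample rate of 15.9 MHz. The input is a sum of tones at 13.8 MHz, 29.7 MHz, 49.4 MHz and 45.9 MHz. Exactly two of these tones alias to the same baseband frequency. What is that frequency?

fs/2 = 7.95 MHz.
13.8 MHz > fs/2 = 7.95 MHz, folds to fs − 13.8 MHz = 2.1 MHz.
29.7 MHz mod fs = 13.8 MHz.
13.8 MHz > fs/2 = 7.95 MHz, folds to fs − 13.8 MHz = 2.1 MHz.
49.4 MHz mod fs = 1.7 MHz.
1.7 MHz ≤ fs/2 = 7.95 MHz, appears at 1.7 MHz.
45.9 MHz mod fs = 14.1 MHz.
14.1 MHz > fs/2 = 7.95 MHz, folds to fs − 14.1 MHz = 1.8 MHz.
13.8 MHz and 29.7 MHz both map to 2.1 MHz.

2.1 MHz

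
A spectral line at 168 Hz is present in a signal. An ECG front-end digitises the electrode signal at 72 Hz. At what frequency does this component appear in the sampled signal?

168 Hz mod fs = 24 Hz.
24 Hz ≤ fs/2 = 36 Hz, appears at 24 Hz.

24 Hz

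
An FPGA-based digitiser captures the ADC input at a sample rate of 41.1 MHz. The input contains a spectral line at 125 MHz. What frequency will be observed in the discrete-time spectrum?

1.7 MHz

125 MHz mod fs = 1.7 MHz.
1.7 MHz ≤ fs/2 = 20.55 MHz, appears at 1.7 MHz.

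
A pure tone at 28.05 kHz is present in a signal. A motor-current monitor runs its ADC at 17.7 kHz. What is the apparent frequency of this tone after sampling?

7.35 kHz

28.05 kHz mod fs = 10.35 kHz.
10.35 kHz > fs/2 = 8.85 kHz, folds to fs − 10.35 kHz = 7.35 kHz.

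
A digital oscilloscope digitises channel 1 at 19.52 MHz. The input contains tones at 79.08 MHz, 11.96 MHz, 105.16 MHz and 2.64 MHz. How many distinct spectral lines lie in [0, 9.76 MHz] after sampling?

3

fs/2 = 9.76 MHz.
79.08 MHz mod fs = 1 MHz.
1 MHz ≤ fs/2 = 9.76 MHz, appears at 1 MHz.
11.96 MHz > fs/2 = 9.76 MHz, folds to fs − 11.96 MHz = 7.56 MHz.
105.16 MHz mod fs = 7.56 MHz.
7.56 MHz ≤ fs/2 = 9.76 MHz, appears at 7.56 MHz.
2.64 MHz ≤ fs/2 = 9.76 MHz, passes unchanged.
Distinct values: {1 MHz, 2.64 MHz, 7.56 MHz} → 3.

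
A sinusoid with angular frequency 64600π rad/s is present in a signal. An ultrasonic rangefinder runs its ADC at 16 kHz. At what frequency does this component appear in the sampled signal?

0.3 kHz

ω = 64600π rad/s → f = ω/(2π) = 32300 Hz = 32.3 kHz.
32.3 kHz mod fs = 0.3 kHz.
0.3 kHz ≤ fs/2 = 8 kHz, appears at 0.3 kHz.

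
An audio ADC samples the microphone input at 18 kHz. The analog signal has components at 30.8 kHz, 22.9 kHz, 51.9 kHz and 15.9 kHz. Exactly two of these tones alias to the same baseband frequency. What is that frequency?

fs/2 = 9 kHz.
30.8 kHz mod fs = 12.8 kHz.
12.8 kHz > fs/2 = 9 kHz, folds to fs − 12.8 kHz = 5.2 kHz.
22.9 kHz mod fs = 4.9 kHz.
4.9 kHz ≤ fs/2 = 9 kHz, appears at 4.9 kHz.
51.9 kHz mod fs = 15.9 kHz.
15.9 kHz > fs/2 = 9 kHz, folds to fs − 15.9 kHz = 2.1 kHz.
15.9 kHz > fs/2 = 9 kHz, folds to fs − 15.9 kHz = 2.1 kHz.
15.9 kHz and 51.9 kHz both map to 2.1 kHz.

2.1 kHz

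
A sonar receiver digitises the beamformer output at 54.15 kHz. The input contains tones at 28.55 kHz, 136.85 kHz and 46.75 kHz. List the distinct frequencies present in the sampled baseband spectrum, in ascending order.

7.4 kHz, 25.6 kHz

fs/2 = 27.075 kHz.
28.55 kHz > fs/2 = 27.075 kHz, folds to fs − 28.55 kHz = 25.6 kHz.
136.85 kHz mod fs = 28.55 kHz.
28.55 kHz > fs/2 = 27.075 kHz, folds to fs − 28.55 kHz = 25.6 kHz.
46.75 kHz > fs/2 = 27.075 kHz, folds to fs − 46.75 kHz = 7.4 kHz.
Distinct values: {7.4 kHz, 25.6 kHz}.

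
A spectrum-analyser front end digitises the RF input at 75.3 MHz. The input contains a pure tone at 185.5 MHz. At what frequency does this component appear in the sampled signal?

185.5 MHz mod fs = 34.9 MHz.
34.9 MHz ≤ fs/2 = 37.65 MHz, appears at 34.9 MHz.

34.9 MHz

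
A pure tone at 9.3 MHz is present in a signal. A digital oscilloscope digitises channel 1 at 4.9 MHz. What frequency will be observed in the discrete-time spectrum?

9.3 MHz mod fs = 4.4 MHz.
4.4 MHz > fs/2 = 2.45 MHz, folds to fs − 4.4 MHz = 0.5 MHz.

0.5 MHz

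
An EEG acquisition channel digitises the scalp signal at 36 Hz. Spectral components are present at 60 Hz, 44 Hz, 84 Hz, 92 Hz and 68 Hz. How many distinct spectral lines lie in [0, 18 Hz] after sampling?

4

fs/2 = 18 Hz.
60 Hz mod fs = 24 Hz.
24 Hz > fs/2 = 18 Hz, folds to fs − 24 Hz = 12 Hz.
44 Hz mod fs = 8 Hz.
8 Hz ≤ fs/2 = 18 Hz, appears at 8 Hz.
84 Hz mod fs = 12 Hz.
12 Hz ≤ fs/2 = 18 Hz, appears at 12 Hz.
92 Hz mod fs = 20 Hz.
20 Hz > fs/2 = 18 Hz, folds to fs − 20 Hz = 16 Hz.
68 Hz mod fs = 32 Hz.
32 Hz > fs/2 = 18 Hz, folds to fs − 32 Hz = 4 Hz.
Distinct values: {4 Hz, 8 Hz, 12 Hz, 16 Hz} → 4.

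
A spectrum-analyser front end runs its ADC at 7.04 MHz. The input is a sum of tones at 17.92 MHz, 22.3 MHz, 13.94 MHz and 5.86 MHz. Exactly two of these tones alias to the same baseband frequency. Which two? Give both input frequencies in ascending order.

5.86 MHz, 22.3 MHz

fs/2 = 3.52 MHz.
17.92 MHz mod fs = 3.84 MHz.
3.84 MHz > fs/2 = 3.52 MHz, folds to fs − 3.84 MHz = 3.2 MHz.
22.3 MHz mod fs = 1.18 MHz.
1.18 MHz ≤ fs/2 = 3.52 MHz, appears at 1.18 MHz.
13.94 MHz mod fs = 6.9 MHz.
6.9 MHz > fs/2 = 3.52 MHz, folds to fs − 6.9 MHz = 0.14 MHz.
5.86 MHz > fs/2 = 3.52 MHz, folds to fs − 5.86 MHz = 1.18 MHz.
5.86 MHz and 22.3 MHz both map to 1.18 MHz.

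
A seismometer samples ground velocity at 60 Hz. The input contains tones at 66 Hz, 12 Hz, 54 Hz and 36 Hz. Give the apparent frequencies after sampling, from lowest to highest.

fs/2 = 30 Hz.
66 Hz mod fs = 6 Hz.
6 Hz ≤ fs/2 = 30 Hz, appears at 6 Hz.
12 Hz ≤ fs/2 = 30 Hz, passes unchanged.
54 Hz > fs/2 = 30 Hz, folds to fs − 54 Hz = 6 Hz.
36 Hz > fs/2 = 30 Hz, folds to fs − 36 Hz = 24 Hz.
Distinct values: {6 Hz, 12 Hz, 24 Hz}.

6 Hz, 12 Hz, 24 Hz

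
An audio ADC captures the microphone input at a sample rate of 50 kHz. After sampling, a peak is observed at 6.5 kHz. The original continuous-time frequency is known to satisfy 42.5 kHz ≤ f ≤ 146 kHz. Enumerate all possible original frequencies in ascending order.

43.5 kHz, 56.5 kHz, 93.5 kHz, 106.5 kHz, 143.5 kHz

Frequencies that alias to 6.5 kHz are k·fs ± 6.5 kHz for integer k ≥ 0.
k=0: 6.5 kHz.
k=1: 43.5 kHz, 56.5 kHz.
k=2: 93.5 kHz, 106.5 kHz.
k=3: 143.5 kHz, 156.5 kHz.
k=4: 193.5 kHz, 206.5 kHz.
Within [42.5 kHz, 146 kHz]: 43.5 kHz, 56.5 kHz, 93.5 kHz, 106.5 kHz, 143.5 kHz.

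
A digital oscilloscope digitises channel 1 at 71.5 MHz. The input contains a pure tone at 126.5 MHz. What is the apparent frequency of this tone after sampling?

16.5 MHz

126.5 MHz mod fs = 55 MHz.
55 MHz > fs/2 = 35.75 MHz, folds to fs − 55 MHz = 16.5 MHz.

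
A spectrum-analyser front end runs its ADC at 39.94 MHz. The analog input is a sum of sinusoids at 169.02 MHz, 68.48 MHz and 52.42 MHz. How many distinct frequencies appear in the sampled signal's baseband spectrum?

fs/2 = 19.97 MHz.
169.02 MHz mod fs = 9.26 MHz.
9.26 MHz ≤ fs/2 = 19.97 MHz, appears at 9.26 MHz.
68.48 MHz mod fs = 28.54 MHz.
28.54 MHz > fs/2 = 19.97 MHz, folds to fs − 28.54 MHz = 11.4 MHz.
52.42 MHz mod fs = 12.48 MHz.
12.48 MHz ≤ fs/2 = 19.97 MHz, appears at 12.48 MHz.
Distinct values: {9.26 MHz, 11.4 MHz, 12.48 MHz} → 3.

3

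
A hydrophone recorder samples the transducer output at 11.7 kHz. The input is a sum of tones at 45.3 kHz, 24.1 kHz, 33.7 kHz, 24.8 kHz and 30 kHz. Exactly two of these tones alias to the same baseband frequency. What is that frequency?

1.4 kHz

fs/2 = 5.85 kHz.
45.3 kHz mod fs = 10.2 kHz.
10.2 kHz > fs/2 = 5.85 kHz, folds to fs − 10.2 kHz = 1.5 kHz.
24.1 kHz mod fs = 0.7 kHz.
0.7 kHz ≤ fs/2 = 5.85 kHz, appears at 0.7 kHz.
33.7 kHz mod fs = 10.3 kHz.
10.3 kHz > fs/2 = 5.85 kHz, folds to fs − 10.3 kHz = 1.4 kHz.
24.8 kHz mod fs = 1.4 kHz.
1.4 kHz ≤ fs/2 = 5.85 kHz, appears at 1.4 kHz.
30 kHz mod fs = 6.6 kHz.
6.6 kHz > fs/2 = 5.85 kHz, folds to fs − 6.6 kHz = 5.1 kHz.
24.8 kHz and 33.7 kHz both map to 1.4 kHz.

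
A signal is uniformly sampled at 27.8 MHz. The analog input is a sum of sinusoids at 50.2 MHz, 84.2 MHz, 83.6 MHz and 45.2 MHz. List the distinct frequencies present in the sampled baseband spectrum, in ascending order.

0.2 MHz, 0.8 MHz, 5.4 MHz, 10.4 MHz

fs/2 = 13.9 MHz.
50.2 MHz mod fs = 22.4 MHz.
22.4 MHz > fs/2 = 13.9 MHz, folds to fs − 22.4 MHz = 5.4 MHz.
84.2 MHz mod fs = 0.8 MHz.
0.8 MHz ≤ fs/2 = 13.9 MHz, appears at 0.8 MHz.
83.6 MHz mod fs = 0.2 MHz.
0.2 MHz ≤ fs/2 = 13.9 MHz, appears at 0.2 MHz.
45.2 MHz mod fs = 17.4 MHz.
17.4 MHz > fs/2 = 13.9 MHz, folds to fs − 17.4 MHz = 10.4 MHz.
Distinct values: {0.2 MHz, 0.8 MHz, 5.4 MHz, 10.4 MHz}.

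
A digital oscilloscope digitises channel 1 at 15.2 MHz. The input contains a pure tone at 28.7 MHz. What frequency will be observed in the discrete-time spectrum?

1.7 MHz

28.7 MHz mod fs = 13.5 MHz.
13.5 MHz > fs/2 = 7.6 MHz, folds to fs − 13.5 MHz = 1.7 MHz.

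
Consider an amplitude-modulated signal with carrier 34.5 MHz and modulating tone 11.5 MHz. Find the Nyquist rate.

AM sidebands sit at fc ± fm = 23 MHz and 46 MHz.
Highest-frequency component: 46 MHz.
Nyquist rate = 2 × 46 MHz = 92 MHz.

92 MHz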